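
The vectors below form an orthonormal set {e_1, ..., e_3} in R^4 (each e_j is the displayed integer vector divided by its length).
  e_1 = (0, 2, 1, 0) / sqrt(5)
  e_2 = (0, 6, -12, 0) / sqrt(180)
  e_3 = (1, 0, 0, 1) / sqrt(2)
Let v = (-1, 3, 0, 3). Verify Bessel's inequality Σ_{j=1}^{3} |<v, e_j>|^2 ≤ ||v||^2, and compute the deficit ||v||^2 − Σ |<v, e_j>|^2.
Σ |<v, e_j>|^2 = 11; ||v||^2 = 19; deficit = 8

Write each e_j = u_j / sqrt(<u_j, u_j>) where u_j is the displayed integer vector. Then <v, e_j> = <v, u_j> / sqrt(<u_j, u_j>), so |<v, e_j>|^2 = <v, u_j>^2 / <u_j, u_j>.
Coefficients: <v, e_1> = 6/sqrt(5), <v, e_2> = 18/sqrt(180), <v, e_3> = 2/sqrt(2).
Square and sum: Σ |<v, e_j>|^2 = 11.
Compute ||v||^2 = v·v = 19.
Deficit = 19 − 11 = 8 ≥ 0, confirming Bessel's inequality. (The deficit equals ||v − Σ <v,e_j> e_j||^2, the squared distance from v to span{e_j}.)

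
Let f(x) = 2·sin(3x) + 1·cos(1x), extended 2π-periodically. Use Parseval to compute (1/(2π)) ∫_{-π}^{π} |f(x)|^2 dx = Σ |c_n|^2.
Σ |c_n|^2 = 5/2

Expand |f|^2 and use orthogonality of {sin(nx), cos(mx)} on [-π, π]:
  ∫_{-π}^{π} sin(nx)^2 dx = π, ∫ cos(mx)^2 dx = π, and cross terms integrate to 0.
So ∫_{-π}^{π} f(x)^2 dx = 2^2 · π + 1^2 · π = (4 + 1)π.
Divide by 2π: (4 + 1)/2 = 5/2.
By Parseval, this equals Σ |c_n|^2.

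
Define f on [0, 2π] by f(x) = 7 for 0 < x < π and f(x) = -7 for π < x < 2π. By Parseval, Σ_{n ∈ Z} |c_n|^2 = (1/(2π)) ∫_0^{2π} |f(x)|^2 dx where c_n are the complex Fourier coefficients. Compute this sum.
Σ |c_n|^2 = 49

Parseval equates the L^2 energy of f (normalised by 1/(2π)) with the ℓ^2 sum of its Fourier coefficients: (1/(2π)) ∫_0^{2π} |f|^2 = Σ |c_n|^2.
Compute the left side: (1/(2π)) [∫_0^π 7^2 dx + ∫_π^{2π} (-7)^2 dx] = (1/(2π)) · (49π + 49π) = (49 + 49)/2 = 49.
So Σ_{n ∈ Z} |c_n|^2 = 49.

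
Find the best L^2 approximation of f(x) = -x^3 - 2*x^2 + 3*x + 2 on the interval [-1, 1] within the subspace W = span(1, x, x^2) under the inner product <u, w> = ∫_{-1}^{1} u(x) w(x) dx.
g(x) = -2*x^2 + 12*x/5 + 2

The best approximation g ∈ W is the orthogonal projection of f onto W. Writing g = a_0 + a_1 x + a_2 x^2, the coefficients solve the normal equations G · a = b where
  G_{ij} = <φ_i, φ_j> and b_i = <f, φ_i>, with φ_0 = 1, φ_1 = x, φ_2 = x^2.
G =
  [2, 0, 2/3]
  [0, 2/3, 0]
  [2/3, 0, 2/5],
b = (8/3, 8/5, 8/15).
Solving gives a_0 = 2, a_1 = 12/5, a_2 = -2, so
  g(x) = -2*x^2 + 12*x/5 + 2.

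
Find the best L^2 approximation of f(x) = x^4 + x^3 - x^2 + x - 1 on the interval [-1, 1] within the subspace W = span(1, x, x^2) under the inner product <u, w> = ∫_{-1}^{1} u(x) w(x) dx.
g(x) = -x^2/7 + 8*x/5 - 38/35

The best approximation g ∈ W is the orthogonal projection of f onto W. Writing g = a_0 + a_1 x + a_2 x^2, the coefficients solve the normal equations G · a = b where
  G_{ij} = <φ_i, φ_j> and b_i = <f, φ_i>, with φ_0 = 1, φ_1 = x, φ_2 = x^2.
G =
  [2, 0, 2/3]
  [0, 2/3, 0]
  [2/3, 0, 2/5],
b = (-34/15, 16/15, -82/105).
Solving gives a_0 = -38/35, a_1 = 8/5, a_2 = -1/7, so
  g(x) = -x^2/7 + 8*x/5 - 38/35.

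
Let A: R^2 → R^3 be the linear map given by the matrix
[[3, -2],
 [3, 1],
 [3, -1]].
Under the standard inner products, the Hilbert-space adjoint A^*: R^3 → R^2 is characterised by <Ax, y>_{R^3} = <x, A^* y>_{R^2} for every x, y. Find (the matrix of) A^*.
A^* = A^T =
[[3, 3, 3],
 [-2, 1, -1]]

For real matrices with standard dot products, the defining identity <Ax, y> = <x, A^* y> gives (Ax)^T y = x^T (A^*) y, i.e. x^T A^T y = x^T (A^*) y. Since this holds for all x, y, we must have A^* = A^T. Therefore
A^* =
[[3, 3, 3],
 [-2, 1, -1]].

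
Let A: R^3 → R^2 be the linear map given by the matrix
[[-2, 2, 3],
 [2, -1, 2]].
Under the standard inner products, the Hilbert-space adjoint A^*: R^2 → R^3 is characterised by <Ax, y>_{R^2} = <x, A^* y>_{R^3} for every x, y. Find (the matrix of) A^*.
A^* = A^T =
[[-2, 2],
 [2, -1],
 [3, 2]]

For real matrices with standard dot products, the defining identity <Ax, y> = <x, A^* y> gives (Ax)^T y = x^T (A^*) y, i.e. x^T A^T y = x^T (A^*) y. Since this holds for all x, y, we must have A^* = A^T. Therefore
A^* =
[[-2, 2],
 [2, -1],
 [3, 2]].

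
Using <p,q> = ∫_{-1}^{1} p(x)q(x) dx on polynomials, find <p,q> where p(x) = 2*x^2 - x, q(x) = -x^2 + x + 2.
<p,q> = 6/5

Expand the product: p(x)·q(x) = -2*x^4 + 3*x^3 + 3*x^2 - 2*x.
∫_{-1}^{1} of each monomial x^k gives [2/(k+1) if k even, 0 if k odd]. Integrating term-by-term (or equivalently evaluating the antiderivative F(x) = -2*x^5/5 + 3*x^4/4 + x^3 - x^2 at the endpoints):
  F(1) − F(−1) = 7/20 − (-17/20) = 6/5.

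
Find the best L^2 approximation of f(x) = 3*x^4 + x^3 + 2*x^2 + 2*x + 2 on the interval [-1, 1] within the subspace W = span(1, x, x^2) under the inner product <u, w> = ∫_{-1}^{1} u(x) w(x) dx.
g(x) = 32*x^2/7 + 13*x/5 + 61/35

The best approximation g ∈ W is the orthogonal projection of f onto W. Writing g = a_0 + a_1 x + a_2 x^2, the coefficients solve the normal equations G · a = b where
  G_{ij} = <φ_i, φ_j> and b_i = <f, φ_i>, with φ_0 = 1, φ_1 = x, φ_2 = x^2.
G =
  [2, 0, 2/3]
  [0, 2/3, 0]
  [2/3, 0, 2/5],
b = (98/15, 26/15, 314/105).
Solving gives a_0 = 61/35, a_1 = 13/5, a_2 = 32/7, so
  g(x) = 32*x^2/7 + 13*x/5 + 61/35.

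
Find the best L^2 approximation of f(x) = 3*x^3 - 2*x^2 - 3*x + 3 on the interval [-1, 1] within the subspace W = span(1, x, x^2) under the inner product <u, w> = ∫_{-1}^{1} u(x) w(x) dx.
g(x) = -2*x^2 - 6*x/5 + 3

The best approximation g ∈ W is the orthogonal projection of f onto W. Writing g = a_0 + a_1 x + a_2 x^2, the coefficients solve the normal equations G · a = b where
  G_{ij} = <φ_i, φ_j> and b_i = <f, φ_i>, with φ_0 = 1, φ_1 = x, φ_2 = x^2.
G =
  [2, 0, 2/3]
  [0, 2/3, 0]
  [2/3, 0, 2/5],
b = (14/3, -4/5, 6/5).
Solving gives a_0 = 3, a_1 = -6/5, a_2 = -2, so
  g(x) = -2*x^2 - 6*x/5 + 3.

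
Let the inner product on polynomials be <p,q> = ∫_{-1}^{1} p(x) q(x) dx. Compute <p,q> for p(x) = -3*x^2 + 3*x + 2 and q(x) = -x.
<p,q> = -2

Expand the product: p(x)·q(x) = 3*x^3 - 3*x^2 - 2*x.
∫_{-1}^{1} of each monomial x^k gives [2/(k+1) if k even, 0 if k odd]. Integrating term-by-term (or equivalently evaluating the antiderivative F(x) = 3*x^4/4 - x^3 - x^2 at the endpoints):
  F(1) − F(−1) = -5/4 − (3/4) = -2.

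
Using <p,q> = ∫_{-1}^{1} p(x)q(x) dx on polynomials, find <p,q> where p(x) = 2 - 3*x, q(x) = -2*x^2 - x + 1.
<p,q> = 10/3

Expand the product: p(x)·q(x) = 6*x^3 - x^2 - 5*x + 2.
∫_{-1}^{1} of each monomial x^k gives [2/(k+1) if k even, 0 if k odd]. Integrating term-by-term (or equivalently evaluating the antiderivative F(x) = 3*x^4/2 - x^3/3 - 5*x^2/2 + 2*x at the endpoints):
  F(1) − F(−1) = 2/3 − (-8/3) = 10/3.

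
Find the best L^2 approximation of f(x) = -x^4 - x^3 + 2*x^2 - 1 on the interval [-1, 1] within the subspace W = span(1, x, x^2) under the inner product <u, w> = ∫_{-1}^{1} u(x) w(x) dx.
g(x) = 8*x^2/7 - 3*x/5 - 32/35

The best approximation g ∈ W is the orthogonal projection of f onto W. Writing g = a_0 + a_1 x + a_2 x^2, the coefficients solve the normal equations G · a = b where
  G_{ij} = <φ_i, φ_j> and b_i = <f, φ_i>, with φ_0 = 1, φ_1 = x, φ_2 = x^2.
G =
  [2, 0, 2/3]
  [0, 2/3, 0]
  [2/3, 0, 2/5],
b = (-16/15, -2/5, -16/105).
Solving gives a_0 = -32/35, a_1 = -3/5, a_2 = 8/7, so
  g(x) = 8*x^2/7 - 3*x/5 - 32/35.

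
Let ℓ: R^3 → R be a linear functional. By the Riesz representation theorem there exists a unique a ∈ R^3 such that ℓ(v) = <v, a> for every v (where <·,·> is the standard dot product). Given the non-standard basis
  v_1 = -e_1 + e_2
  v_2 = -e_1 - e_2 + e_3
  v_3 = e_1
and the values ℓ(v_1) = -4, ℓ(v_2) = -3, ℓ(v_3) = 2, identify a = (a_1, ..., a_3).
a = (2, -2, -3)

Write a = (a_1, ..., a_3) in the standard basis. For each basis vector v_i, ℓ(v_i) = <v_i, a> is a linear equation in the a_j's. Collect the n equations into a matrix system V a = ℓ, where row i of V is v_i (expressed in the standard basis). Since V is invertible (lower-triangular with 1s on the diagonal, up to permutation), solve by back-substitution:
  V =
[[-1, 1, 0],
 [-1, -1, 1],
 [1, 0, 0]]
  V a = (-4, -3, 2)
Solving gives a = (2, -2, -3).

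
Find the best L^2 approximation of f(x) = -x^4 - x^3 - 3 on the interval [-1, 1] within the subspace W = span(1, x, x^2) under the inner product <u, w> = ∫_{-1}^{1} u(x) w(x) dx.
g(x) = -6*x^2/7 - 3*x/5 - 102/35

The best approximation g ∈ W is the orthogonal projection of f onto W. Writing g = a_0 + a_1 x + a_2 x^2, the coefficients solve the normal equations G · a = b where
  G_{ij} = <φ_i, φ_j> and b_i = <f, φ_i>, with φ_0 = 1, φ_1 = x, φ_2 = x^2.
G =
  [2, 0, 2/3]
  [0, 2/3, 0]
  [2/3, 0, 2/5],
b = (-32/5, -2/5, -16/7).
Solving gives a_0 = -102/35, a_1 = -3/5, a_2 = -6/7, so
  g(x) = -6*x^2/7 - 3*x/5 - 102/35.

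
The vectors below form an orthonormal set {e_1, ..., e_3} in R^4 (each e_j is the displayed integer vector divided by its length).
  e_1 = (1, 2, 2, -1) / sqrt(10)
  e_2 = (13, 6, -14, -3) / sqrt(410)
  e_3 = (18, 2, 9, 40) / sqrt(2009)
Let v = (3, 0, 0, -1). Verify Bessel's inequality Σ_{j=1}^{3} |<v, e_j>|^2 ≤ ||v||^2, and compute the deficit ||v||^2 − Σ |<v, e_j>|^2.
Σ |<v, e_j>|^2 = 6; ||v||^2 = 10; deficit = 4

Write each e_j = u_j / sqrt(<u_j, u_j>) where u_j is the displayed integer vector. Then <v, e_j> = <v, u_j> / sqrt(<u_j, u_j>), so |<v, e_j>|^2 = <v, u_j>^2 / <u_j, u_j>.
Coefficients: <v, e_1> = 4/sqrt(10), <v, e_2> = 42/sqrt(410), <v, e_3> = 14/sqrt(2009).
Square and sum: Σ |<v, e_j>|^2 = 6.
Compute ||v||^2 = v·v = 10.
Deficit = 10 − 6 = 4 ≥ 0, confirming Bessel's inequality. (The deficit equals ||v − Σ <v,e_j> e_j||^2, the squared distance from v to span{e_j}.)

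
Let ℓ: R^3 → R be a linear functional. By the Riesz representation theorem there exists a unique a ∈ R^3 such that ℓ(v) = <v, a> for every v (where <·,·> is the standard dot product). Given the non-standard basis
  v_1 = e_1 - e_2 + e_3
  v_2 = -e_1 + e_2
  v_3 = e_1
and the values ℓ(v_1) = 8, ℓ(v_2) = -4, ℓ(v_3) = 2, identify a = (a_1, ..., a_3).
a = (2, -2, 4)

Write a = (a_1, ..., a_3) in the standard basis. For each basis vector v_i, ℓ(v_i) = <v_i, a> is a linear equation in the a_j's. Collect the n equations into a matrix system V a = ℓ, where row i of V is v_i (expressed in the standard basis). Since V is invertible (lower-triangular with 1s on the diagonal, up to permutation), solve by back-substitution:
  V =
[[1, -1, 1],
 [-1, 1, 0],
 [1, 0, 0]]
  V a = (8, -4, 2)
Solving gives a = (2, -2, 4).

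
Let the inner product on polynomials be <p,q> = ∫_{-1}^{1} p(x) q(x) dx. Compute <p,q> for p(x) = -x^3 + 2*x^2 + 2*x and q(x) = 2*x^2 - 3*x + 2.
<p,q> = 22/15

Expand the product: p(x)·q(x) = -2*x^5 + 7*x^4 - 4*x^3 - 2*x^2 + 4*x.
∫_{-1}^{1} of each monomial x^k gives [2/(k+1) if k even, 0 if k odd]. Integrating term-by-term (or equivalently evaluating the antiderivative F(x) = -x^6/3 + 7*x^5/5 - x^4 - 2*x^3/3 + 2*x^2 at the endpoints):
  F(1) − F(−1) = 7/5 − (-1/15) = 22/15.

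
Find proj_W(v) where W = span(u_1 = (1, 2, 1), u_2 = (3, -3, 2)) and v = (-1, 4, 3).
proj_W(v) = (79/131, 554/131, 123/131)

Set up U = [u_1 | ... | u_2] ∈ R^(3×2). The projector onto W = col(U) is P = U (U^T U)^(-1) U^T.
Compute U^T U =
  [6, -1]
  [-1, 22],
and U^T v = (10, -9).
Solve U^T U · c = U^T v for the coefficients: c = (211/131, -44/131). The projection is proj_W(v) = U c.
Check: (v - proj_W(v)) · u_1 = 0  (should be 0).
Check: (v - proj_W(v)) · u_2 = 0  (should be 0).
Result: proj_W(v) = (79/131, 554/131, 123/131).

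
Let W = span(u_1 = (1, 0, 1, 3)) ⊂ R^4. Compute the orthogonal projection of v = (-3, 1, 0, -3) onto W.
proj_W(v) = (-12/11, 0, -12/11, -36/11)

Set up U = [u_1 | ... | u_1] ∈ R^(4×1). The projector onto W = col(U) is P = U (U^T U)^(-1) U^T.
Compute U^T U =
  [11],
and U^T v = (-12).
Solve U^T U · c = U^T v for the coefficients: c = (-12/11). The projection is proj_W(v) = U c.
Check: (v - proj_W(v)) · u_1 = 0  (should be 0).
Result: proj_W(v) = (-12/11, 0, -12/11, -36/11).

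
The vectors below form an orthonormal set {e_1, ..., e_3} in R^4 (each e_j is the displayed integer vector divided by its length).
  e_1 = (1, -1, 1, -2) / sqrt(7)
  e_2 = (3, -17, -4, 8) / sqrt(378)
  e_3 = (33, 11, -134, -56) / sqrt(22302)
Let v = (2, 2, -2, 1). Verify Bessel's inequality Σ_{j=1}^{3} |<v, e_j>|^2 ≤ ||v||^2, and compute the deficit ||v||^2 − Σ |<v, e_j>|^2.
Σ |<v, e_j>|^2 = 2768/413; ||v||^2 = 13; deficit = 2601/413

Write each e_j = u_j / sqrt(<u_j, u_j>) where u_j is the displayed integer vector. Then <v, e_j> = <v, u_j> / sqrt(<u_j, u_j>), so |<v, e_j>|^2 = <v, u_j>^2 / <u_j, u_j>.
Coefficients: <v, e_1> = -4/sqrt(7), <v, e_2> = -12/sqrt(378), <v, e_3> = 300/sqrt(22302).
Square and sum: Σ |<v, e_j>|^2 = 2768/413.
Compute ||v||^2 = v·v = 13.
Deficit = 13 − 2768/413 = 2601/413 ≥ 0, confirming Bessel's inequality. (The deficit equals ||v − Σ <v,e_j> e_j||^2, the squared distance from v to span{e_j}.)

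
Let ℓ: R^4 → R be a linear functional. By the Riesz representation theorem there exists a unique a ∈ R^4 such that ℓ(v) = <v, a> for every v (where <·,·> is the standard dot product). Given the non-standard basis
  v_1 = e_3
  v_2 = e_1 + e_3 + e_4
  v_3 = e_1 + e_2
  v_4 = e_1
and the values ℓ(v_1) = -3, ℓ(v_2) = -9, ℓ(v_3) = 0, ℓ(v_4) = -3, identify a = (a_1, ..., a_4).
a = (-3, 3, -3, -3)

Write a = (a_1, ..., a_4) in the standard basis. For each basis vector v_i, ℓ(v_i) = <v_i, a> is a linear equation in the a_j's. Collect the n equations into a matrix system V a = ℓ, where row i of V is v_i (expressed in the standard basis). Since V is invertible (lower-triangular with 1s on the diagonal, up to permutation), solve by back-substitution:
  V =
[[0, 0, 1, 0],
 [1, 0, 1, 1],
 [1, 1, 0, 0],
 [1, 0, 0, 0]]
  V a = (-3, -9, 0, -3)
Solving gives a = (-3, 3, -3, -3).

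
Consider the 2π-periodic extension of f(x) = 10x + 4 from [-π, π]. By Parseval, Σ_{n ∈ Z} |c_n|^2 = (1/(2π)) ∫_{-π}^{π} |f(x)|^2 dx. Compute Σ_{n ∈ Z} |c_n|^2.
Σ |c_n|^2 = 100π^2/3 + 16

Expand and integrate term by term over [-π, π]:
  ∫ (10x)^2 dx = 100·(2π^3/3); ∫ 2·10·(4)·x dx = 0 (odd integrand); ∫ 4^2 dx = 16·2π.
So (1/(2π)) ∫_{-π}^{π} (10x + 4)^2 dx = 100π^2/3 + 16 = 100π^2/3 + 16.
Parseval ⇒ Σ |c_n|^2 = 100π^2/3 + 16.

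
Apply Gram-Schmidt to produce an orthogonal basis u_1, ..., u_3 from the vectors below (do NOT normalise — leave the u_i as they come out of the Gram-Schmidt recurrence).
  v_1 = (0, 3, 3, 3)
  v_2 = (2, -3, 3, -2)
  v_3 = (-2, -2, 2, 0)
Orthogonal basis:
  u_1 = (0, 3, 3, 3)
  u_2 = (2, -7/3, 11/3, -4/3)
  u_3 = (-98/37, -46/37, 30/37, 16/37)

Apply the Gram-Schmidt recurrence
  u_1 = v_1
  u_i = v_i − Σ_{j<i} ((v_i · u_j) / (u_j · u_j)) · u_j.

Step by step this gives:
  u_1 = (0, 3, 3, 3)
  u_2 = (2, -7/3, 11/3, -4/3)
  u_3 = (-98/37, -46/37, 30/37, 16/37)

Orthogonality check:
  u_2 · u_1 = 0 (should be 0)
  u_3 · u_1 = 0 (should be 0)
  u_3 · u_2 = 0 (should be 0)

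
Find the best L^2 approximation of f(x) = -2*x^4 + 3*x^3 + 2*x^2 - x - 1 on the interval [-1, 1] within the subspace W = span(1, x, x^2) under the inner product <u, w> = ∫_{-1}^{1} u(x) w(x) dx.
g(x) = 2*x^2/7 + 4*x/5 - 29/35

The best approximation g ∈ W is the orthogonal projection of f onto W. Writing g = a_0 + a_1 x + a_2 x^2, the coefficients solve the normal equations G · a = b where
  G_{ij} = <φ_i, φ_j> and b_i = <f, φ_i>, with φ_0 = 1, φ_1 = x, φ_2 = x^2.
G =
  [2, 0, 2/3]
  [0, 2/3, 0]
  [2/3, 0, 2/5],
b = (-22/15, 8/15, -46/105).
Solving gives a_0 = -29/35, a_1 = 4/5, a_2 = 2/7, so
  g(x) = 2*x^2/7 + 4*x/5 - 29/35.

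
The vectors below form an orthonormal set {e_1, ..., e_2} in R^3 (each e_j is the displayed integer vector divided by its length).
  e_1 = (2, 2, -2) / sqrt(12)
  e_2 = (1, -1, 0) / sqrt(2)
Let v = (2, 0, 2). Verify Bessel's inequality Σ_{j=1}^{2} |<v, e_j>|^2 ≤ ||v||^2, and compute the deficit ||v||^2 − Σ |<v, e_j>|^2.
Σ |<v, e_j>|^2 = 2; ||v||^2 = 8; deficit = 6

Write each e_j = u_j / sqrt(<u_j, u_j>) where u_j is the displayed integer vector. Then <v, e_j> = <v, u_j> / sqrt(<u_j, u_j>), so |<v, e_j>|^2 = <v, u_j>^2 / <u_j, u_j>.
Coefficients: <v, e_1> = 0/sqrt(12), <v, e_2> = 2/sqrt(2).
Square and sum: Σ |<v, e_j>|^2 = 2.
Compute ||v||^2 = v·v = 8.
Deficit = 8 − 2 = 6 ≥ 0, confirming Bessel's inequality. (The deficit equals ||v − Σ <v,e_j> e_j||^2, the squared distance from v to span{e_j}.)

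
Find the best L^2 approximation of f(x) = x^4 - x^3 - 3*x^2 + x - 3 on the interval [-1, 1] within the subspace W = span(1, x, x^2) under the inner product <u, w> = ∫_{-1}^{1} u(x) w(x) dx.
g(x) = -15*x^2/7 + 2*x/5 - 108/35

The best approximation g ∈ W is the orthogonal projection of f onto W. Writing g = a_0 + a_1 x + a_2 x^2, the coefficients solve the normal equations G · a = b where
  G_{ij} = <φ_i, φ_j> and b_i = <f, φ_i>, with φ_0 = 1, φ_1 = x, φ_2 = x^2.
G =
  [2, 0, 2/3]
  [0, 2/3, 0]
  [2/3, 0, 2/5],
b = (-38/5, 4/15, -102/35).
Solving gives a_0 = -108/35, a_1 = 2/5, a_2 = -15/7, so
  g(x) = -15*x^2/7 + 2*x/5 - 108/35.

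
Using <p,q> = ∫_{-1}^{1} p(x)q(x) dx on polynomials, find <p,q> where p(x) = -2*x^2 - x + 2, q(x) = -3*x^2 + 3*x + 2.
<p,q> = 26/15

Expand the product: p(x)·q(x) = 6*x^4 - 3*x^3 - 13*x^2 + 4*x + 4.
∫_{-1}^{1} of each monomial x^k gives [2/(k+1) if k even, 0 if k odd]. Integrating term-by-term (or equivalently evaluating the antiderivative F(x) = 6*x^5/5 - 3*x^4/4 - 13*x^3/3 + 2*x^2 + 4*x at the endpoints):
  F(1) − F(−1) = 127/60 − (23/60) = 26/15.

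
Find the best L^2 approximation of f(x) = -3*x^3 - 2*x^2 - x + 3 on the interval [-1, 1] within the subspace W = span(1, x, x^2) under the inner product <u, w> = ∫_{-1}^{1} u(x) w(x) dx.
g(x) = -2*x^2 - 14*x/5 + 3

The best approximation g ∈ W is the orthogonal projection of f onto W. Writing g = a_0 + a_1 x + a_2 x^2, the coefficients solve the normal equations G · a = b where
  G_{ij} = <φ_i, φ_j> and b_i = <f, φ_i>, with φ_0 = 1, φ_1 = x, φ_2 = x^2.
G =
  [2, 0, 2/3]
  [0, 2/3, 0]
  [2/3, 0, 2/5],
b = (14/3, -28/15, 6/5).
Solving gives a_0 = 3, a_1 = -14/5, a_2 = -2, so
  g(x) = -2*x^2 - 14*x/5 + 3.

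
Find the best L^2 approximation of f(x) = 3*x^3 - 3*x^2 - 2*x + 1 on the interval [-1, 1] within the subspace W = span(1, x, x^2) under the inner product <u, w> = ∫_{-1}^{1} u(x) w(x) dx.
g(x) = -3*x^2 - x/5 + 1

The best approximation g ∈ W is the orthogonal projection of f onto W. Writing g = a_0 + a_1 x + a_2 x^2, the coefficients solve the normal equations G · a = b where
  G_{ij} = <φ_i, φ_j> and b_i = <f, φ_i>, with φ_0 = 1, φ_1 = x, φ_2 = x^2.
G =
  [2, 0, 2/3]
  [0, 2/3, 0]
  [2/3, 0, 2/5],
b = (0, -2/15, -8/15).
Solving gives a_0 = 1, a_1 = -1/5, a_2 = -3, so
  g(x) = -3*x^2 - x/5 + 1.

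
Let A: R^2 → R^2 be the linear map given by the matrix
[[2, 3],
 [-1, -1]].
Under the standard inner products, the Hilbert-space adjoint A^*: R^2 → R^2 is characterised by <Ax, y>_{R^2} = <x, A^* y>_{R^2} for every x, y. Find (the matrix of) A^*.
A^* = A^T =
[[2, -1],
 [3, -1]]

For real matrices with standard dot products, the defining identity <Ax, y> = <x, A^* y> gives (Ax)^T y = x^T (A^*) y, i.e. x^T A^T y = x^T (A^*) y. Since this holds for all x, y, we must have A^* = A^T. Therefore
A^* =
[[2, -1],
 [3, -1]].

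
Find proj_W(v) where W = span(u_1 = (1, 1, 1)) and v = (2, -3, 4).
proj_W(v) = (1, 1, 1)

Set up U = [u_1 | ... | u_1] ∈ R^(3×1). The projector onto W = col(U) is P = U (U^T U)^(-1) U^T.
Compute U^T U =
  [3],
and U^T v = (3).
Solve U^T U · c = U^T v for the coefficients: c = (1). The projection is proj_W(v) = U c.
Check: (v - proj_W(v)) · u_1 = 0  (should be 0).
Result: proj_W(v) = (1, 1, 1).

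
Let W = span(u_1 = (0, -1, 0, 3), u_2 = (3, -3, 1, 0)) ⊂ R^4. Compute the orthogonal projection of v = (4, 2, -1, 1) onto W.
proj_W(v) = (141/181, -145/181, 47/181, 12/181)

Set up U = [u_1 | ... | u_2] ∈ R^(4×2). The projector onto W = col(U) is P = U (U^T U)^(-1) U^T.
Compute U^T U =
  [10, 3]
  [3, 19],
and U^T v = (1, 5).
Solve U^T U · c = U^T v for the coefficients: c = (4/181, 47/181). The projection is proj_W(v) = U c.
Check: (v - proj_W(v)) · u_1 = 0  (should be 0).
Check: (v - proj_W(v)) · u_2 = 0  (should be 0).
Result: proj_W(v) = (141/181, -145/181, 47/181, 12/181).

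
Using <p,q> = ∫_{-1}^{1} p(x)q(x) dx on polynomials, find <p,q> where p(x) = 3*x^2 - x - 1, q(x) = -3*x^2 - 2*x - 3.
<p,q> = -4/15

Expand the product: p(x)·q(x) = -9*x^4 - 3*x^3 - 4*x^2 + 5*x + 3.
∫_{-1}^{1} of each monomial x^k gives [2/(k+1) if k even, 0 if k odd]. Integrating term-by-term (or equivalently evaluating the antiderivative F(x) = -9*x^5/5 - 3*x^4/4 - 4*x^3/3 + 5*x^2/2 + 3*x at the endpoints):
  F(1) − F(−1) = 97/60 − (113/60) = -4/15.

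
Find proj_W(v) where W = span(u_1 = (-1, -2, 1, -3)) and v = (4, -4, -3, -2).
proj_W(v) = (-7/15, -14/15, 7/15, -7/5)

Set up U = [u_1 | ... | u_1] ∈ R^(4×1). The projector onto W = col(U) is P = U (U^T U)^(-1) U^T.
Compute U^T U =
  [15],
and U^T v = (7).
Solve U^T U · c = U^T v for the coefficients: c = (7/15). The projection is proj_W(v) = U c.
Check: (v - proj_W(v)) · u_1 = 0  (should be 0).
Result: proj_W(v) = (-7/15, -14/15, 7/15, -7/5).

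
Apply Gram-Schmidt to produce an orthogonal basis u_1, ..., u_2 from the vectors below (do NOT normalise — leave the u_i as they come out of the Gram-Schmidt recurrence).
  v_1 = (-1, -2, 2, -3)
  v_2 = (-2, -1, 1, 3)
Orthogonal basis:
  u_1 = (-1, -2, 2, -3)
  u_2 = (-13/6, -4/3, 4/3, 5/2)

Apply the Gram-Schmidt recurrence
  u_1 = v_1
  u_i = v_i − Σ_{j<i} ((v_i · u_j) / (u_j · u_j)) · u_j.

Step by step this gives:
  u_1 = (-1, -2, 2, -3)
  u_2 = (-13/6, -4/3, 4/3, 5/2)

Orthogonality check:
  u_2 · u_1 = 0 (should be 0)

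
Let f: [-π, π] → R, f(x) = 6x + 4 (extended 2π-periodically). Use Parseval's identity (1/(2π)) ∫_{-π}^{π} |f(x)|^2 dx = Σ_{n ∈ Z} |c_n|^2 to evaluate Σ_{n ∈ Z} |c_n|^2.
Σ |c_n|^2 = 12π^2 + 16

Expand and integrate term by term over [-π, π]:
  ∫ (6x)^2 dx = 36·(2π^3/3); ∫ 2·6·(4)·x dx = 0 (odd integrand); ∫ 4^2 dx = 16·2π.
So (1/(2π)) ∫_{-π}^{π} (6x + 4)^2 dx = 36π^2/3 + 16 = 12π^2 + 16.
Parseval ⇒ Σ |c_n|^2 = 12π^2 + 16.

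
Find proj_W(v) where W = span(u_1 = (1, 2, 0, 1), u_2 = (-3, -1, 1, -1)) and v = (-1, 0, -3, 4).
proj_W(v) = (5/6, 5/6, -1/6, 1/2)

Set up U = [u_1 | ... | u_2] ∈ R^(4×2). The projector onto W = col(U) is P = U (U^T U)^(-1) U^T.
Compute U^T U =
  [6, -6]
  [-6, 12],
and U^T v = (3, -4).
Solve U^T U · c = U^T v for the coefficients: c = (1/3, -1/6). The projection is proj_W(v) = U c.
Check: (v - proj_W(v)) · u_1 = 0  (should be 0).
Check: (v - proj_W(v)) · u_2 = 0  (should be 0).
Result: proj_W(v) = (5/6, 5/6, -1/6, 1/2).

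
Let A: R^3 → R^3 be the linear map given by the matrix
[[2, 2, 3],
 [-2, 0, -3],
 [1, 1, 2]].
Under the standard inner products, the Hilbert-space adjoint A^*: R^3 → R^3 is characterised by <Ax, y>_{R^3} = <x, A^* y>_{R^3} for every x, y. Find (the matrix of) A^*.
A^* = A^T =
[[2, -2, 1],
 [2, 0, 1],
 [3, -3, 2]]

For real matrices with standard dot products, the defining identity <Ax, y> = <x, A^* y> gives (Ax)^T y = x^T (A^*) y, i.e. x^T A^T y = x^T (A^*) y. Since this holds for all x, y, we must have A^* = A^T. Therefore
A^* =
[[2, -2, 1],
 [2, 0, 1],
 [3, -3, 2]].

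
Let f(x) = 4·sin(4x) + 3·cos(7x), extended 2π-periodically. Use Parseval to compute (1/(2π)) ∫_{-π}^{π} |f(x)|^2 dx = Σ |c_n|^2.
Σ |c_n|^2 = 25/2

Expand |f|^2 and use orthogonality of {sin(nx), cos(mx)} on [-π, π]:
  ∫_{-π}^{π} sin(nx)^2 dx = π, ∫ cos(mx)^2 dx = π, and cross terms integrate to 0.
So ∫_{-π}^{π} f(x)^2 dx = 4^2 · π + 3^2 · π = (16 + 9)π.
Divide by 2π: (16 + 9)/2 = 25/2.
By Parseval, this equals Σ |c_n|^2.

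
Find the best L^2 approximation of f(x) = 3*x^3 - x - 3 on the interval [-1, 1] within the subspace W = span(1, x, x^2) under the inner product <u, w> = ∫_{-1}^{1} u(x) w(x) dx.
g(x) = 4*x/5 - 3

The best approximation g ∈ W is the orthogonal projection of f onto W. Writing g = a_0 + a_1 x + a_2 x^2, the coefficients solve the normal equations G · a = b where
  G_{ij} = <φ_i, φ_j> and b_i = <f, φ_i>, with φ_0 = 1, φ_1 = x, φ_2 = x^2.
G =
  [2, 0, 2/3]
  [0, 2/3, 0]
  [2/3, 0, 2/5],
b = (-6, 8/15, -2).
Solving gives a_0 = -3, a_1 = 4/5, a_2 = 0, so
  g(x) = 4*x/5 - 3.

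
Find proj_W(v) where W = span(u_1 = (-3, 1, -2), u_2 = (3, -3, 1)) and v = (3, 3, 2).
proj_W(v) = (15/7, 87/35, 106/35)

Set up U = [u_1 | ... | u_2] ∈ R^(3×2). The projector onto W = col(U) is P = U (U^T U)^(-1) U^T.
Compute U^T U =
  [14, -14]
  [-14, 19],
and U^T v = (-10, 2).
Solve U^T U · c = U^T v for the coefficients: c = (-81/35, -8/5). The projection is proj_W(v) = U c.
Check: (v - proj_W(v)) · u_1 = 0  (should be 0).
Check: (v - proj_W(v)) · u_2 = 0  (should be 0).
Result: proj_W(v) = (15/7, 87/35, 106/35).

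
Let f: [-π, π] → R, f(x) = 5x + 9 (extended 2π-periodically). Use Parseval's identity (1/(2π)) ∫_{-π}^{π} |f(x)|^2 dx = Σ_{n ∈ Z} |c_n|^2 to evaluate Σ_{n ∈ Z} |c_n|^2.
Σ |c_n|^2 = 25π^2/3 + 81

Expand and integrate term by term over [-π, π]:
  ∫ (5x)^2 dx = 25·(2π^3/3); ∫ 2·5·(9)·x dx = 0 (odd integrand); ∫ 9^2 dx = 81·2π.
So (1/(2π)) ∫_{-π}^{π} (5x + 9)^2 dx = 25π^2/3 + 81 = 25π^2/3 + 81.
Parseval ⇒ Σ |c_n|^2 = 25π^2/3 + 81.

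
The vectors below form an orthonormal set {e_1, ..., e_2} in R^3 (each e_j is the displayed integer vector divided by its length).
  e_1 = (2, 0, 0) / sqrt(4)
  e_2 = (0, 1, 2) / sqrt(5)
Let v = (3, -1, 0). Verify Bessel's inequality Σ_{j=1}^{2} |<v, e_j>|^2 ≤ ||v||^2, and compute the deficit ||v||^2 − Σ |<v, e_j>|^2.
Σ |<v, e_j>|^2 = 46/5; ||v||^2 = 10; deficit = 4/5

Write each e_j = u_j / sqrt(<u_j, u_j>) where u_j is the displayed integer vector. Then <v, e_j> = <v, u_j> / sqrt(<u_j, u_j>), so |<v, e_j>|^2 = <v, u_j>^2 / <u_j, u_j>.
Coefficients: <v, e_1> = 6/sqrt(4), <v, e_2> = -1/sqrt(5).
Square and sum: Σ |<v, e_j>|^2 = 46/5.
Compute ||v||^2 = v·v = 10.
Deficit = 10 − 46/5 = 4/5 ≥ 0, confirming Bessel's inequality. (The deficit equals ||v − Σ <v,e_j> e_j||^2, the squared distance from v to span{e_j}.)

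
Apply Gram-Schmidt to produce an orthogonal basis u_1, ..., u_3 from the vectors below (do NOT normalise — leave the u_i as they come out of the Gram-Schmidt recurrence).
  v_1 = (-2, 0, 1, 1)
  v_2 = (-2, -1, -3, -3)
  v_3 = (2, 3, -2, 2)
Orthogonal basis:
  u_1 = (-2, 0, 1, 1)
  u_2 = (-8/3, -1, -8/3, -8/3)
  u_3 = (-22/67, 176/67, -156/67, 112/67)

Apply the Gram-Schmidt recurrence
  u_1 = v_1
  u_i = v_i − Σ_{j<i} ((v_i · u_j) / (u_j · u_j)) · u_j.

Step by step this gives:
  u_1 = (-2, 0, 1, 1)
  u_2 = (-8/3, -1, -8/3, -8/3)
  u_3 = (-22/67, 176/67, -156/67, 112/67)

Orthogonality check:
  u_2 · u_1 = 0 (should be 0)
  u_3 · u_1 = 0 (should be 0)
  u_3 · u_2 = 0 (should be 0)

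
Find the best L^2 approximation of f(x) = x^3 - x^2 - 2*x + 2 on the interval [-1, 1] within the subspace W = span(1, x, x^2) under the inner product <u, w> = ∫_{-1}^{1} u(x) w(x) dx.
g(x) = -x^2 - 7*x/5 + 2

The best approximation g ∈ W is the orthogonal projection of f onto W. Writing g = a_0 + a_1 x + a_2 x^2, the coefficients solve the normal equations G · a = b where
  G_{ij} = <φ_i, φ_j> and b_i = <f, φ_i>, with φ_0 = 1, φ_1 = x, φ_2 = x^2.
G =
  [2, 0, 2/3]
  [0, 2/3, 0]
  [2/3, 0, 2/5],
b = (10/3, -14/15, 14/15).
Solving gives a_0 = 2, a_1 = -7/5, a_2 = -1, so
  g(x) = -x^2 - 7*x/5 + 2.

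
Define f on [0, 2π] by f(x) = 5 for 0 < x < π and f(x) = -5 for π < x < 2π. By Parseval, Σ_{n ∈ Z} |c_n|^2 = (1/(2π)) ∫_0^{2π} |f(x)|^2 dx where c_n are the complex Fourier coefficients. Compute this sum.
Σ |c_n|^2 = 25

Parseval equates the L^2 energy of f (normalised by 1/(2π)) with the ℓ^2 sum of its Fourier coefficients: (1/(2π)) ∫_0^{2π} |f|^2 = Σ |c_n|^2.
Compute the left side: (1/(2π)) [∫_0^π 5^2 dx + ∫_π^{2π} (-5)^2 dx] = (1/(2π)) · (25π + 25π) = (25 + 25)/2 = 25.
So Σ_{n ∈ Z} |c_n|^2 = 25.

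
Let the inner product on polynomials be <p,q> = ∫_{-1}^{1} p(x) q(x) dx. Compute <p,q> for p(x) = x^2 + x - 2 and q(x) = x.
<p,q> = 2/3

Expand the product: p(x)·q(x) = x^3 + x^2 - 2*x.
∫_{-1}^{1} of each monomial x^k gives [2/(k+1) if k even, 0 if k odd]. Integrating term-by-term (or equivalently evaluating the antiderivative F(x) = x^4/4 + x^3/3 - x^2 at the endpoints):
  F(1) − F(−1) = -5/12 − (-13/12) = 2/3.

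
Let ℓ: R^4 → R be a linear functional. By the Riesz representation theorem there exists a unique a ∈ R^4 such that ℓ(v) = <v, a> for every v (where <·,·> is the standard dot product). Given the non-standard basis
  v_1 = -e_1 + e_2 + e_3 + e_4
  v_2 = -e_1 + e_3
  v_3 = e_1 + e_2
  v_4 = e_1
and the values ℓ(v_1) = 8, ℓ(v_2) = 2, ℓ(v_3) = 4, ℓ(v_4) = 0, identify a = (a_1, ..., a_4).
a = (0, 4, 2, 2)

Write a = (a_1, ..., a_4) in the standard basis. For each basis vector v_i, ℓ(v_i) = <v_i, a> is a linear equation in the a_j's. Collect the n equations into a matrix system V a = ℓ, where row i of V is v_i (expressed in the standard basis). Since V is invertible (lower-triangular with 1s on the diagonal, up to permutation), solve by back-substitution:
  V =
[[-1, 1, 1, 1],
 [-1, 0, 1, 0],
 [1, 1, 0, 0],
 [1, 0, 0, 0]]
  V a = (8, 2, 4, 0)
Solving gives a = (0, 4, 2, 2).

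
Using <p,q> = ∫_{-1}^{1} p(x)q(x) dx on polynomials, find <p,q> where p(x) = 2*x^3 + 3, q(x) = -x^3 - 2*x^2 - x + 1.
<p,q> = 22/35

Expand the product: p(x)·q(x) = -2*x^6 - 4*x^5 - 2*x^4 - x^3 - 6*x^2 - 3*x + 3.
∫_{-1}^{1} of each monomial x^k gives [2/(k+1) if k even, 0 if k odd]. Integrating term-by-term (or equivalently evaluating the antiderivative F(x) = -2*x^7/7 - 2*x^6/3 - 2*x^5/5 - x^4/4 - 2*x^3 - 3*x^2/2 + 3*x at the endpoints):
  F(1) − F(−1) = -883/420 − (-1147/420) = 22/35.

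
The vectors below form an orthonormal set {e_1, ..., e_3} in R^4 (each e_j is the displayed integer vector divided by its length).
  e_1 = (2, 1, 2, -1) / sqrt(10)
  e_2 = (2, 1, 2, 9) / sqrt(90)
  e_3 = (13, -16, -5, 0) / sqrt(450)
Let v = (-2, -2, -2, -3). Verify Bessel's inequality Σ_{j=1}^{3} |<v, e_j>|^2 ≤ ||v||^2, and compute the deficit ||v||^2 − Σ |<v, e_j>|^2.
Σ |<v, e_j>|^2 = 517/25; ||v||^2 = 21; deficit = 8/25

Write each e_j = u_j / sqrt(<u_j, u_j>) where u_j is the displayed integer vector. Then <v, e_j> = <v, u_j> / sqrt(<u_j, u_j>), so |<v, e_j>|^2 = <v, u_j>^2 / <u_j, u_j>.
Coefficients: <v, e_1> = -7/sqrt(10), <v, e_2> = -37/sqrt(90), <v, e_3> = 16/sqrt(450).
Square and sum: Σ |<v, e_j>|^2 = 517/25.
Compute ||v||^2 = v·v = 21.
Deficit = 21 − 517/25 = 8/25 ≥ 0, confirming Bessel's inequality. (The deficit equals ||v − Σ <v,e_j> e_j||^2, the squared distance from v to span{e_j}.)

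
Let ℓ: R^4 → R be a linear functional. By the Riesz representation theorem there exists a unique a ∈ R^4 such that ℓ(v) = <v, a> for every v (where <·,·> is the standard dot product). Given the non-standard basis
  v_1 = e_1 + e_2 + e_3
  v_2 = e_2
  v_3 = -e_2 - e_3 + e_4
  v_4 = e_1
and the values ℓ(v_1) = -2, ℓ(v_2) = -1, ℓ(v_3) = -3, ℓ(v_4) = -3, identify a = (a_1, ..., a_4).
a = (-3, -1, 2, -2)

Write a = (a_1, ..., a_4) in the standard basis. For each basis vector v_i, ℓ(v_i) = <v_i, a> is a linear equation in the a_j's. Collect the n equations into a matrix system V a = ℓ, where row i of V is v_i (expressed in the standard basis). Since V is invertible (lower-triangular with 1s on the diagonal, up to permutation), solve by back-substitution:
  V =
[[1, 1, 1, 0],
 [0, 1, 0, 0],
 [0, -1, -1, 1],
 [1, 0, 0, 0]]
  V a = (-2, -1, -3, -3)
Solving gives a = (-3, -1, 2, -2).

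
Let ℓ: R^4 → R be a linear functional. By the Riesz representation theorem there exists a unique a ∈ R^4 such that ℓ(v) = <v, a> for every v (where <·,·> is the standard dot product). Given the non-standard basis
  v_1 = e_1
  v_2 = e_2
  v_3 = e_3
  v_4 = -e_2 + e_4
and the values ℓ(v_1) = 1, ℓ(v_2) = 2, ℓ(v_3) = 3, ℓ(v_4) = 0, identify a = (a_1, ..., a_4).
a = (1, 2, 3, 2)

Write a = (a_1, ..., a_4) in the standard basis. For each basis vector v_i, ℓ(v_i) = <v_i, a> is a linear equation in the a_j's. Collect the n equations into a matrix system V a = ℓ, where row i of V is v_i (expressed in the standard basis). Since V is invertible (lower-triangular with 1s on the diagonal, up to permutation), solve by back-substitution:
  V =
[[1, 0, 0, 0],
 [0, 1, 0, 0],
 [0, 0, 1, 0],
 [0, -1, 0, 1]]
  V a = (1, 2, 3, 0)
Solving gives a = (1, 2, 3, 2).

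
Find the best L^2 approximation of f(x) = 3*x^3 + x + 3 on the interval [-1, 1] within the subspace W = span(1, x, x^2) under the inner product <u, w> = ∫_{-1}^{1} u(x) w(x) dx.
g(x) = 14*x/5 + 3

The best approximation g ∈ W is the orthogonal projection of f onto W. Writing g = a_0 + a_1 x + a_2 x^2, the coefficients solve the normal equations G · a = b where
  G_{ij} = <φ_i, φ_j> and b_i = <f, φ_i>, with φ_0 = 1, φ_1 = x, φ_2 = x^2.
G =
  [2, 0, 2/3]
  [0, 2/3, 0]
  [2/3, 0, 2/5],
b = (6, 28/15, 2).
Solving gives a_0 = 3, a_1 = 14/5, a_2 = 0, so
  g(x) = 14*x/5 + 3.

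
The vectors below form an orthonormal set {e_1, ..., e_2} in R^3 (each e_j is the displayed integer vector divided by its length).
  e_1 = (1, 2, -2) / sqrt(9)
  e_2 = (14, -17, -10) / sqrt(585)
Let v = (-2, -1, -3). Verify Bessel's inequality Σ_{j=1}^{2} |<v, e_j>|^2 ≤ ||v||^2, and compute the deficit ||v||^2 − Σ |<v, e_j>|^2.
Σ |<v, e_j>|^2 = 69/65; ||v||^2 = 14; deficit = 841/65

Write each e_j = u_j / sqrt(<u_j, u_j>) where u_j is the displayed integer vector. Then <v, e_j> = <v, u_j> / sqrt(<u_j, u_j>), so |<v, e_j>|^2 = <v, u_j>^2 / <u_j, u_j>.
Coefficients: <v, e_1> = 2/sqrt(9), <v, e_2> = 19/sqrt(585).
Square and sum: Σ |<v, e_j>|^2 = 69/65.
Compute ||v||^2 = v·v = 14.
Deficit = 14 − 69/65 = 841/65 ≥ 0, confirming Bessel's inequality. (The deficit equals ||v − Σ <v,e_j> e_j||^2, the squared distance from v to span{e_j}.)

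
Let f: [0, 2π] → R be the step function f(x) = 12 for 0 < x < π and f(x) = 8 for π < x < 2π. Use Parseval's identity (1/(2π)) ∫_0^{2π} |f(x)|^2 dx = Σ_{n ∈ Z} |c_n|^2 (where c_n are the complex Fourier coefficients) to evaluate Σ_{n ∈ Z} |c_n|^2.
Σ |c_n|^2 = 104

Parseval equates the L^2 energy of f (normalised by 1/(2π)) with the ℓ^2 sum of its Fourier coefficients: (1/(2π)) ∫_0^{2π} |f|^2 = Σ |c_n|^2.
Compute the left side: (1/(2π)) [∫_0^π 12^2 dx + ∫_π^{2π} 8^2 dx] = (1/(2π)) · (144π + 64π) = (144 + 64)/2 = 104.
So Σ_{n ∈ Z} |c_n|^2 = 104.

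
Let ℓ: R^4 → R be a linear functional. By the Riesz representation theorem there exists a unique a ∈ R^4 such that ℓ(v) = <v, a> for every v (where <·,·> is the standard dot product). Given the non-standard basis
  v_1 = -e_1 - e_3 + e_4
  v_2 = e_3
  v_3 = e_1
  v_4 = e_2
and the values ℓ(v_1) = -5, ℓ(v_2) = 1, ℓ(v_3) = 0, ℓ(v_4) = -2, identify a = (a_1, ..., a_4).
a = (0, -2, 1, -4)

Write a = (a_1, ..., a_4) in the standard basis. For each basis vector v_i, ℓ(v_i) = <v_i, a> is a linear equation in the a_j's. Collect the n equations into a matrix system V a = ℓ, where row i of V is v_i (expressed in the standard basis). Since V is invertible (lower-triangular with 1s on the diagonal, up to permutation), solve by back-substitution:
  V =
[[-1, 0, -1, 1],
 [0, 0, 1, 0],
 [1, 0, 0, 0],
 [0, 1, 0, 0]]
  V a = (-5, 1, 0, -2)
Solving gives a = (0, -2, 1, -4).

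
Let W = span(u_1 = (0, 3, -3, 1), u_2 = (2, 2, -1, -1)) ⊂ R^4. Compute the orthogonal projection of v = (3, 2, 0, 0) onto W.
proj_W(v) = (142/63, 16/9, -41/63, -9/7)

Set up U = [u_1 | ... | u_2] ∈ R^(4×2). The projector onto W = col(U) is P = U (U^T U)^(-1) U^T.
Compute U^T U =
  [19, 8]
  [8, 10],
and U^T v = (6, 10).
Solve U^T U · c = U^T v for the coefficients: c = (-10/63, 71/63). The projection is proj_W(v) = U c.
Check: (v - proj_W(v)) · u_1 = 0  (should be 0).
Check: (v - proj_W(v)) · u_2 = 0  (should be 0).
Result: proj_W(v) = (142/63, 16/9, -41/63, -9/7).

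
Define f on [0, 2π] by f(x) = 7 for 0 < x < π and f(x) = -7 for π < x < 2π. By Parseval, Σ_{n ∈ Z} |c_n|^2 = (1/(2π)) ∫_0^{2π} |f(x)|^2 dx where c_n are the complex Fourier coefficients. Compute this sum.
Σ |c_n|^2 = 49

Parseval equates the L^2 energy of f (normalised by 1/(2π)) with the ℓ^2 sum of its Fourier coefficients: (1/(2π)) ∫_0^{2π} |f|^2 = Σ |c_n|^2.
Compute the left side: (1/(2π)) [∫_0^π 7^2 dx + ∫_π^{2π} (-7)^2 dx] = (1/(2π)) · (49π + 49π) = (49 + 49)/2 = 49.
So Σ_{n ∈ Z} |c_n|^2 = 49.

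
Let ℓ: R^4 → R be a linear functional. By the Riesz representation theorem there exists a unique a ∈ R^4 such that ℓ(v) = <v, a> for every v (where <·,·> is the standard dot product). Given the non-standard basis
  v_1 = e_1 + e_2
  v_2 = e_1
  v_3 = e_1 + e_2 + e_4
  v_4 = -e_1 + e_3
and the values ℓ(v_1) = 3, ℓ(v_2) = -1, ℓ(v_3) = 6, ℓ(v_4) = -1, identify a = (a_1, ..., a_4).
a = (-1, 4, -2, 3)

Write a = (a_1, ..., a_4) in the standard basis. For each basis vector v_i, ℓ(v_i) = <v_i, a> is a linear equation in the a_j's. Collect the n equations into a matrix system V a = ℓ, where row i of V is v_i (expressed in the standard basis). Since V is invertible (lower-triangular with 1s on the diagonal, up to permutation), solve by back-substitution:
  V =
[[1, 1, 0, 0],
 [1, 0, 0, 0],
 [1, 1, 0, 1],
 [-1, 0, 1, 0]]
  V a = (3, -1, 6, -1)
Solving gives a = (-1, 4, -2, 3).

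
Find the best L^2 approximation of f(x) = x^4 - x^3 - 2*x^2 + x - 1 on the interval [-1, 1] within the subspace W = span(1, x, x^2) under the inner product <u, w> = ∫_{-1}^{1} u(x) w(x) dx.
g(x) = -8*x^2/7 + 2*x/5 - 38/35

The best approximation g ∈ W is the orthogonal projection of f onto W. Writing g = a_0 + a_1 x + a_2 x^2, the coefficients solve the normal equations G · a = b where
  G_{ij} = <φ_i, φ_j> and b_i = <f, φ_i>, with φ_0 = 1, φ_1 = x, φ_2 = x^2.
G =
  [2, 0, 2/3]
  [0, 2/3, 0]
  [2/3, 0, 2/5],
b = (-44/15, 4/15, -124/105).
Solving gives a_0 = -38/35, a_1 = 2/5, a_2 = -8/7, so
  g(x) = -8*x^2/7 + 2*x/5 - 38/35.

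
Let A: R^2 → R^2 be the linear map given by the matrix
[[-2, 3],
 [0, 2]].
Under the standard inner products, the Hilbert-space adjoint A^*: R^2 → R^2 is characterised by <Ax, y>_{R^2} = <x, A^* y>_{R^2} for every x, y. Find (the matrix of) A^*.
A^* = A^T =
[[-2, 0],
 [3, 2]]

For real matrices with standard dot products, the defining identity <Ax, y> = <x, A^* y> gives (Ax)^T y = x^T (A^*) y, i.e. x^T A^T y = x^T (A^*) y. Since this holds for all x, y, we must have A^* = A^T. Therefore
A^* =
[[-2, 0],
 [3, 2]].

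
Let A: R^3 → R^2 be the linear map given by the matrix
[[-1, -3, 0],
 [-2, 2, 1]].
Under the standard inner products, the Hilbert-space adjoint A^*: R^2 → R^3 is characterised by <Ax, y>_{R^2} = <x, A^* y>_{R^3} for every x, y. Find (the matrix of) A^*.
A^* = A^T =
[[-1, -2],
 [-3, 2],
 [0, 1]]

For real matrices with standard dot products, the defining identity <Ax, y> = <x, A^* y> gives (Ax)^T y = x^T (A^*) y, i.e. x^T A^T y = x^T (A^*) y. Since this holds for all x, y, we must have A^* = A^T. Therefore
A^* =
[[-1, -2],
 [-3, 2],
 [0, 1]].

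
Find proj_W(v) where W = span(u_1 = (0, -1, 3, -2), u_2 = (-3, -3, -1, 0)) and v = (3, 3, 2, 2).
proj_W(v) = (60/19, 859/266, 223/266, 1/7)

Set up U = [u_1 | ... | u_2] ∈ R^(4×2). The projector onto W = col(U) is P = U (U^T U)^(-1) U^T.
Compute U^T U =
  [14, 0]
  [0, 19],
and U^T v = (-1, -20).
Solve U^T U · c = U^T v for the coefficients: c = (-1/14, -20/19). The projection is proj_W(v) = U c.
Check: (v - proj_W(v)) · u_1 = 0  (should be 0).
Check: (v - proj_W(v)) · u_2 = 0  (should be 0).
Result: proj_W(v) = (60/19, 859/266, 223/266, 1/7).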